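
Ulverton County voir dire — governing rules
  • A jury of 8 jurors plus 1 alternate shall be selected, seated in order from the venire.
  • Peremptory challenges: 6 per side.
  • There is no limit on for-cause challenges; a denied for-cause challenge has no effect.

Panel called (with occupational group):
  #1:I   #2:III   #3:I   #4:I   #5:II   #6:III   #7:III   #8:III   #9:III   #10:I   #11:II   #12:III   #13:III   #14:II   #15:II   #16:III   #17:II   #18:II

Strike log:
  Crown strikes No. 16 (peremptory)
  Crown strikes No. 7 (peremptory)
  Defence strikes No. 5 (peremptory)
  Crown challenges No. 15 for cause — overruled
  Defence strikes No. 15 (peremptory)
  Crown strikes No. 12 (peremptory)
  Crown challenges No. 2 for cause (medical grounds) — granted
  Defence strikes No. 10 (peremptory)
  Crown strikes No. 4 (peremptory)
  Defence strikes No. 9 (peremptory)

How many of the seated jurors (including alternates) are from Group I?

2

Removed: #2, #4, #5, #7, #9, #10, #12, #15, #16.
Seated (9 incl. alternates): #1, #3, #6, #8, #11, #13, #14, #17, #18.
Of those, in Group I: #1, #3 → 2.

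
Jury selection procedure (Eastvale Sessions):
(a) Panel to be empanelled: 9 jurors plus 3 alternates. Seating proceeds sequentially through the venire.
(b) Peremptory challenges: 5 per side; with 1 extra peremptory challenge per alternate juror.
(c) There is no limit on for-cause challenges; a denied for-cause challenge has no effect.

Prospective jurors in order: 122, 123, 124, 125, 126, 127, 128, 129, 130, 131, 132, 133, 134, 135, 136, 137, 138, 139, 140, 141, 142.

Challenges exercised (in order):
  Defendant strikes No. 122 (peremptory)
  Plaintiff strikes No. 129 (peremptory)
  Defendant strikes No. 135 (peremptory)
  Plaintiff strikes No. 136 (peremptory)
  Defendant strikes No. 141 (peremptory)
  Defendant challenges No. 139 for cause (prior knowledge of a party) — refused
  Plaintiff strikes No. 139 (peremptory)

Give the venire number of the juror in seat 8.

131

Removed: #122, #129, #135, #136, #139, #141.
Seating in order: seats 1–9 → #123, #124, #125, #126, #127, #128, #130, #131, #132; alternates → #133, #134, #137.
So seat 8 is #131.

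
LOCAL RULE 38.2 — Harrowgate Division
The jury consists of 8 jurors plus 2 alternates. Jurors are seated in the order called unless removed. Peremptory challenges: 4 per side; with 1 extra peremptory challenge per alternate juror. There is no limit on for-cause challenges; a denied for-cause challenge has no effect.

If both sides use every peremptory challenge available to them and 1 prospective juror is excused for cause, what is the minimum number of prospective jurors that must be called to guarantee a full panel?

Seats to fill: 8 + 2 alternates = 10.
Peremptories: 4 + 1×2 = 6 per side × 2 sides = 12.
For-cause removals: 1.
Minimum venire: 10 + 12 + 1 = 23.

23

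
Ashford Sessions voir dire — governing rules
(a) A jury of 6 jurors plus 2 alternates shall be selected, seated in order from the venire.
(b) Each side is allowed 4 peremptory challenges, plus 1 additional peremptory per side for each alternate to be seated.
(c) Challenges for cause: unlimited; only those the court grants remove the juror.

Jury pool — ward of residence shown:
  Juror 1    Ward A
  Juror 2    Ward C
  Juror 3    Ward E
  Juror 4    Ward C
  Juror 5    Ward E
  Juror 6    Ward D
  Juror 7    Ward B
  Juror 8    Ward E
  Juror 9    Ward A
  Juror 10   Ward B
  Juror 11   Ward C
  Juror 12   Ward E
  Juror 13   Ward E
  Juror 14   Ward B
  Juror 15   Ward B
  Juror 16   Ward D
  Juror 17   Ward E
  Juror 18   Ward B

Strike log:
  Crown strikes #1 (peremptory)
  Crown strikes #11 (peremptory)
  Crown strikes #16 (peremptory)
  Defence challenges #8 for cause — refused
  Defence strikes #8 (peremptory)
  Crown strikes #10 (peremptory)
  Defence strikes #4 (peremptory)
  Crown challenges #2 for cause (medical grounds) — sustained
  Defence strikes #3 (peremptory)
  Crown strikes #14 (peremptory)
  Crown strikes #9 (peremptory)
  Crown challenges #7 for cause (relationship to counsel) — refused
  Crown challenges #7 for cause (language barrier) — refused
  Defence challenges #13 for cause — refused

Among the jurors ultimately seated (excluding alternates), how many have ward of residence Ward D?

1

Removed: #1, #2, #3, #4, #8, #9, #10, #11, #14, #16.
Seated jurors 1–6: #5, #6, #7, #12, #13, #15 (alternates #17, #18 not counted).
Of those, in Ward D: #6 → 1.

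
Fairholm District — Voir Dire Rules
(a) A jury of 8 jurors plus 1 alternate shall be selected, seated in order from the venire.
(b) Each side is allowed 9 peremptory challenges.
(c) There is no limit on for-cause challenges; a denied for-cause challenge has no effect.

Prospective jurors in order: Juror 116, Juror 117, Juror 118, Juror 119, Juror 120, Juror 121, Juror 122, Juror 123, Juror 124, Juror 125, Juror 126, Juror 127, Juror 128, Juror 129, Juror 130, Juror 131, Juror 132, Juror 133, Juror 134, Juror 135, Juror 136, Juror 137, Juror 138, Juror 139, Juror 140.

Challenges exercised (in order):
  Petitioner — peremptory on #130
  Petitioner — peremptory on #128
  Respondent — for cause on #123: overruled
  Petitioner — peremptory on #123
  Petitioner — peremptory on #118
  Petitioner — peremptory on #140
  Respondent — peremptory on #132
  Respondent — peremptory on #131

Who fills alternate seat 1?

Removed: #118, #123, #128, #130, #131, #132, #140.
Seating in order: seats 1–8 → #116, #117, #119, #120, #121, #122, #124, #125; alternates → #126.
So alternate 1 is #126.

126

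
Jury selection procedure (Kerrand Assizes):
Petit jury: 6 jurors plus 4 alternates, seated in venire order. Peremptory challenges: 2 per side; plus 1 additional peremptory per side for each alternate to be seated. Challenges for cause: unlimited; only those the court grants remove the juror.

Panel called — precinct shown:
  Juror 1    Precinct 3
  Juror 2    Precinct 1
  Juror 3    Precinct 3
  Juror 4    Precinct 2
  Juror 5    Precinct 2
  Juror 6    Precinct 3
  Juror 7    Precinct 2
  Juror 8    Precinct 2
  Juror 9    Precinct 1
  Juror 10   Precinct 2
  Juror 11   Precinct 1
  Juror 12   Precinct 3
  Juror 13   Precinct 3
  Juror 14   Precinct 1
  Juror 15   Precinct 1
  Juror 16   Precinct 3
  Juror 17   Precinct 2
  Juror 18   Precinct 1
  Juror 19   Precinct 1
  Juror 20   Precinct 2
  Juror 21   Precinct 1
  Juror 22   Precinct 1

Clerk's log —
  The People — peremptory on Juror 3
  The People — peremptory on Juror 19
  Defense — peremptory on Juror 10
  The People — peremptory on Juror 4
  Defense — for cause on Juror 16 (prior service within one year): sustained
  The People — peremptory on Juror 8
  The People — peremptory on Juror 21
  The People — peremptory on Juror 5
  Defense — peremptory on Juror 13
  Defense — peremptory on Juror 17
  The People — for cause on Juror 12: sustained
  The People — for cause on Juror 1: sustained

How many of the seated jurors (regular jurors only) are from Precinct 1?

Removed: #1, #3, #4, #5, #8, #10, #12, #13, #16, #17, #19, #21.
Seated jurors 1–6: #2, #6, #7, #9, #11, #14 (alternates #15, #18, #20, #22 not counted).
Of those, in Precinct 1: #2, #9, #11, #14 → 4.

4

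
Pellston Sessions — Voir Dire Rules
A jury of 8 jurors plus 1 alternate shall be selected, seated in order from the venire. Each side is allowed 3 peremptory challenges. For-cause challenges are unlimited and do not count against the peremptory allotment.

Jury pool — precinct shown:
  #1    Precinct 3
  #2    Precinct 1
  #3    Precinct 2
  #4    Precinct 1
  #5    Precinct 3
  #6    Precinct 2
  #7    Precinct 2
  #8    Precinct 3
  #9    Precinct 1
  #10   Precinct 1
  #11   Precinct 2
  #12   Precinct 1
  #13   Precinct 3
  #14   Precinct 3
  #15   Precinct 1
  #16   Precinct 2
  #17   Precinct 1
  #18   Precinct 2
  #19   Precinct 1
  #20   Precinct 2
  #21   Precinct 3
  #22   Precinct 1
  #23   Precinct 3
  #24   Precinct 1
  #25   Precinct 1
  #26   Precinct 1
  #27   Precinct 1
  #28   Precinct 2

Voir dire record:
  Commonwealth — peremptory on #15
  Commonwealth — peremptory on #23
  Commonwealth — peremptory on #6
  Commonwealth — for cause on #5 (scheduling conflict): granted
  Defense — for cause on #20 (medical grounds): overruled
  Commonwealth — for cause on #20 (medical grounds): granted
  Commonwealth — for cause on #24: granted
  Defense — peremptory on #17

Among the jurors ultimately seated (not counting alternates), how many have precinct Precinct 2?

Removed: #5, #6, #15, #17, #20, #23, #24.
Seated jurors 1–8: #1, #2, #3, #4, #7, #8, #9, #10 (alternates #11 not counted).
Of those, in Precinct 2: #3, #7 → 2.

2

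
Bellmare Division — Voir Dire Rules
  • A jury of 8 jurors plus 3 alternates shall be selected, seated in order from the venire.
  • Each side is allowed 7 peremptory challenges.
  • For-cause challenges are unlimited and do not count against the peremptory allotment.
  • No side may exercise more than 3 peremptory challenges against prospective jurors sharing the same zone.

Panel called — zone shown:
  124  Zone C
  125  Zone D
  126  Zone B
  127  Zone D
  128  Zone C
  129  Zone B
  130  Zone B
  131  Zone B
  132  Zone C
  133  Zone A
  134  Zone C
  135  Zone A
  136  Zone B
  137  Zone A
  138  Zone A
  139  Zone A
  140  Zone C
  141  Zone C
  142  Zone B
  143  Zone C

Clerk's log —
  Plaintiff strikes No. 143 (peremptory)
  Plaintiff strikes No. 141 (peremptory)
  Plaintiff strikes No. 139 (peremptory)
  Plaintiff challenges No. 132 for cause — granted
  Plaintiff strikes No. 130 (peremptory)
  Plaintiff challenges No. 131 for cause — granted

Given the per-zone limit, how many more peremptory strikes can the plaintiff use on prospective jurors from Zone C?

1

Plaintiff peremptories so far: #143, #141, #139, #130 — 4 of 7 used, 3 left overall.
Against Zone C: #143, #141 — 2 used; per-zone cap 3 leaves 1.
Binding limit: min(3, 1) = 1.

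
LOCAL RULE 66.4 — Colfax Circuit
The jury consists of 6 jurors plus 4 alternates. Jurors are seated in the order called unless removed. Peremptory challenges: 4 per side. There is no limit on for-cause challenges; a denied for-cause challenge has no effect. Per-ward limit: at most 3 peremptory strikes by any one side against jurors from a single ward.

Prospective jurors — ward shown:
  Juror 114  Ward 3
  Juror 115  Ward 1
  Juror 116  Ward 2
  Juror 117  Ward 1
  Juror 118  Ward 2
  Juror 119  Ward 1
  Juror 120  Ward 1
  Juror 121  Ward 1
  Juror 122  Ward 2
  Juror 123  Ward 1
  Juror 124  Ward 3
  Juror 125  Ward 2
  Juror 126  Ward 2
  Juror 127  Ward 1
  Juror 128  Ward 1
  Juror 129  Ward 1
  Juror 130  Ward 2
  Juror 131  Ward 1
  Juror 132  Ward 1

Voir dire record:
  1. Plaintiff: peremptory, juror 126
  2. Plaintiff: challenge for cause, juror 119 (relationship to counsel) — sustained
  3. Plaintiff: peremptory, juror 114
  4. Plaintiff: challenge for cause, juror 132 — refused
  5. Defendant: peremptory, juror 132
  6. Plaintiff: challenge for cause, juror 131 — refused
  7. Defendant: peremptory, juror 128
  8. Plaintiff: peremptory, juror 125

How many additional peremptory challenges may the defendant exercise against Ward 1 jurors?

1

Defendant peremptories so far: #132, #128 — 2 of 4 used, 2 left overall.
Against Ward 1: #132, #128 — 2 used; per-ward cap 3 leaves 1.
Binding limit: min(2, 1) = 1.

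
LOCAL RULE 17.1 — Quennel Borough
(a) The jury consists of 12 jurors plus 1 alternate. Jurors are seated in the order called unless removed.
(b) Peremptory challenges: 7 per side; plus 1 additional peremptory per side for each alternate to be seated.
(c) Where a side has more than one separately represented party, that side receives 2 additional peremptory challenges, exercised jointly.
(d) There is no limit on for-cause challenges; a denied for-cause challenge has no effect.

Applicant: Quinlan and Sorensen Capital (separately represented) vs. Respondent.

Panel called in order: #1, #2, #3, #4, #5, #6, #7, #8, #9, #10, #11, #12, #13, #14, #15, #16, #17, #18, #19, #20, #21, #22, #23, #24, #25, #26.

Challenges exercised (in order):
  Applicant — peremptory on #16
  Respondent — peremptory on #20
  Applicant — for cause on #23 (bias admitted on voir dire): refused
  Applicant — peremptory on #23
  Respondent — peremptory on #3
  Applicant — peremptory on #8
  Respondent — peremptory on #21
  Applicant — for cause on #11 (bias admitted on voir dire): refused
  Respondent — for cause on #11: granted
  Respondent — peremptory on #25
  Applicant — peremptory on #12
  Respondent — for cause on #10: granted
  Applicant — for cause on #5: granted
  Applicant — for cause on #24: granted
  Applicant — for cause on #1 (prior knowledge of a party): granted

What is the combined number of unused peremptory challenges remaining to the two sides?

Applicant allotment: 7 base + 1 × 1 alternate + 2 multi-party = 10. Respondent allotment: 7 base + 1 × 1 alternate = 8.
Applicant peremptories used: #16, #23, #8, #12 — 4 (for-cause on #23, #11, #5, #24, #1 don't count).
Respondent peremptories used: #20, #3, #21, #25 — 4 (for-cause on #11, #10 don't count).
Remaining: (10 − 4) + (8 − 4) = 10.

10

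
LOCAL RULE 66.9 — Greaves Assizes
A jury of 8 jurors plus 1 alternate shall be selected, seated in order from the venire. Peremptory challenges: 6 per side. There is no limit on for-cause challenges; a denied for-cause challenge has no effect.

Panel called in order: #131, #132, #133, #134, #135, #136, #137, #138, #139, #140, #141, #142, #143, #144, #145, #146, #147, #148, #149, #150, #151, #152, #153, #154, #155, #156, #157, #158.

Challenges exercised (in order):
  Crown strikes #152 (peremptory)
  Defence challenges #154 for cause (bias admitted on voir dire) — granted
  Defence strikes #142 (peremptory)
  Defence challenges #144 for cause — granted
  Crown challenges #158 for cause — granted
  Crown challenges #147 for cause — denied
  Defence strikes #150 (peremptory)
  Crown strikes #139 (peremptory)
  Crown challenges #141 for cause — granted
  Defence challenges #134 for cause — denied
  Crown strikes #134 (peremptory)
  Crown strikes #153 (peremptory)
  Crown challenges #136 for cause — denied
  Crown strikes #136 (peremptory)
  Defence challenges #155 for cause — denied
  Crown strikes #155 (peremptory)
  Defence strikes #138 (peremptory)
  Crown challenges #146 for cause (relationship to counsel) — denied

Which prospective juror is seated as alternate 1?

Removed: #134, #136, #138, #139, #141, #142, #144, #150, #152, #153, #154, #155, #158. (#146, #147 stay — for-cause denied.)
Filling seats in venire order through position 9: #131, #132, #133, #135, #137, #140, #143, #145, #146.
So alternate 1 is #146.

146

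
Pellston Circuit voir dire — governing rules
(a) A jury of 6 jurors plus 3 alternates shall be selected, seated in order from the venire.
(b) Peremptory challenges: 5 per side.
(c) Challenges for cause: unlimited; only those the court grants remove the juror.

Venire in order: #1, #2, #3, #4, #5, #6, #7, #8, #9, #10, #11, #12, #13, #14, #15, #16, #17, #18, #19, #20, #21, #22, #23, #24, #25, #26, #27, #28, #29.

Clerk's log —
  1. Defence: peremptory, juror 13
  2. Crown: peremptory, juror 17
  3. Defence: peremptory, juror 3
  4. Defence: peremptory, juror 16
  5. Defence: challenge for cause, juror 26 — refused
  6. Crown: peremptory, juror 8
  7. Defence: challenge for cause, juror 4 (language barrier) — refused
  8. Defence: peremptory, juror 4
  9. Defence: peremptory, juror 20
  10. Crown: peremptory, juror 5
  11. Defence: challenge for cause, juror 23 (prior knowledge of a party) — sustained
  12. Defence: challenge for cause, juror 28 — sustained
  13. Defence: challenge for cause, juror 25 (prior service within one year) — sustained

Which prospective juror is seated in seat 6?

10

Removed: #3, #4, #5, #8, #13, #16, #17, #20, #23, #25, #28. (#26 stays — for-cause denied.)
Seating in order: seats 1–6 → #1, #2, #6, #7, #9, #10; alternates → #11, #12, #14.
So seat 6 is #10.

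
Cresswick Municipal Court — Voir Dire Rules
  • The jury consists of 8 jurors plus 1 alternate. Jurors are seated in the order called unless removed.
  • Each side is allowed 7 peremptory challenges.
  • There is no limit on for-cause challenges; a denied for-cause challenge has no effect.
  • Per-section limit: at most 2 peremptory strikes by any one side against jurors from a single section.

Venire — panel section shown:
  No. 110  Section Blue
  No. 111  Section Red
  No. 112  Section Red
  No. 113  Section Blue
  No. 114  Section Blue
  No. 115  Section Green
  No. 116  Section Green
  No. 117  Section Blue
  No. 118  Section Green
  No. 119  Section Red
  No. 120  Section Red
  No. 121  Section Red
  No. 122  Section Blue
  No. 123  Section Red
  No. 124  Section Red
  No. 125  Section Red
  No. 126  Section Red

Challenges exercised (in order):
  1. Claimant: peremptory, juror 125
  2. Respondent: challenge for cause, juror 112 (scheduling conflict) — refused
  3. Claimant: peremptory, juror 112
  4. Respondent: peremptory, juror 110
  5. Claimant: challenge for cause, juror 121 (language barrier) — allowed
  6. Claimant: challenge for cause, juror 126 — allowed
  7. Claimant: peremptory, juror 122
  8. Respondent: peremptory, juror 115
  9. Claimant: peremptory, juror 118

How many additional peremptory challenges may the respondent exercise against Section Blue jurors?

Respondent peremptories so far: #110, #115 — 2 of 7 used, 5 left overall.
Against Section Blue: #110 — 1 used; per-section cap 2 leaves 1.
Binding limit: min(5, 1) = 1.

1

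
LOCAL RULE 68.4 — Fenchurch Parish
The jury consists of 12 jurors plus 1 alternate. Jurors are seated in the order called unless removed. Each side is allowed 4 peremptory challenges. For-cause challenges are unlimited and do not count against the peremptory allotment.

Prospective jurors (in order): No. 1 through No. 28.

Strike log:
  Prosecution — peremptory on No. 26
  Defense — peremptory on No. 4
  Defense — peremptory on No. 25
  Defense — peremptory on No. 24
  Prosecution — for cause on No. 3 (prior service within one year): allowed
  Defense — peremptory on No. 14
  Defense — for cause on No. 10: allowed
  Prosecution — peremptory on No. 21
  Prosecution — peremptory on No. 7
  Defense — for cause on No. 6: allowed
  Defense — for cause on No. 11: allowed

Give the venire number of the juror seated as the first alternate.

20

Removed: #3, #4, #6, #7, #10, #11, #14, #21, #24, #25, #26.
Seating in order: seats 1–12 → #1, #2, #5, #8, #9, #12, #13, #15, #16, #17, #18, #19; alternates → #20.
So alternate 1 is #20.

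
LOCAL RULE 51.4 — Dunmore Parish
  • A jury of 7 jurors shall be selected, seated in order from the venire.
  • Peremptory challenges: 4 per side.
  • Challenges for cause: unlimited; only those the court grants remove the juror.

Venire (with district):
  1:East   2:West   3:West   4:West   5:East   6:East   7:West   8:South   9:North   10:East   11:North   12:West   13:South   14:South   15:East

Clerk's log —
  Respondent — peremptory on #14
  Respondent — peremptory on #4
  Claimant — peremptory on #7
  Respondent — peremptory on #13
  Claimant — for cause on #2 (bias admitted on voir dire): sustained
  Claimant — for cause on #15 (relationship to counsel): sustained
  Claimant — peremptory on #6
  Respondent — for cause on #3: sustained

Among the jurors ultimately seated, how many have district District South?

1

Removed: #2, #3, #4, #6, #7, #13, #14, #15.
Seated jurors 1–7: #1, #5, #8, #9, #10, #11, #12.
Of those, in District South: #8 → 1.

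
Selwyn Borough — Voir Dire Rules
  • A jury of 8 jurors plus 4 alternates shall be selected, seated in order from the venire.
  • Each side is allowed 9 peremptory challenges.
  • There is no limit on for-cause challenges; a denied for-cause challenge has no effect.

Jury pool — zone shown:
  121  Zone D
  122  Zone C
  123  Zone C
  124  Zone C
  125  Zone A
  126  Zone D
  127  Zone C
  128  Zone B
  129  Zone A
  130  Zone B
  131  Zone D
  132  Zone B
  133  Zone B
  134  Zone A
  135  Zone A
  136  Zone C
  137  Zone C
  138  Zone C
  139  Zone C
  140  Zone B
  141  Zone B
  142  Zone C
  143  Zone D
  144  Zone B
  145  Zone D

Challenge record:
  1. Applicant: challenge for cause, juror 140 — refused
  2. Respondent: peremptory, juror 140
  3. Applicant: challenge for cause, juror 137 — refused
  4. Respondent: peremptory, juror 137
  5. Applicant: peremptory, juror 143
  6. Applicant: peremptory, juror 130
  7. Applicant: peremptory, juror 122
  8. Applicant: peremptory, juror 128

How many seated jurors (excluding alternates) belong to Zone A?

2

Removed: #122, #128, #130, #137, #140, #143.
Seated jurors 1–8: #121, #123, #124, #125, #126, #127, #129, #131 (alternates #132, #133, #134, #135 not counted).
Of those, in Zone A: #125, #129 → 2.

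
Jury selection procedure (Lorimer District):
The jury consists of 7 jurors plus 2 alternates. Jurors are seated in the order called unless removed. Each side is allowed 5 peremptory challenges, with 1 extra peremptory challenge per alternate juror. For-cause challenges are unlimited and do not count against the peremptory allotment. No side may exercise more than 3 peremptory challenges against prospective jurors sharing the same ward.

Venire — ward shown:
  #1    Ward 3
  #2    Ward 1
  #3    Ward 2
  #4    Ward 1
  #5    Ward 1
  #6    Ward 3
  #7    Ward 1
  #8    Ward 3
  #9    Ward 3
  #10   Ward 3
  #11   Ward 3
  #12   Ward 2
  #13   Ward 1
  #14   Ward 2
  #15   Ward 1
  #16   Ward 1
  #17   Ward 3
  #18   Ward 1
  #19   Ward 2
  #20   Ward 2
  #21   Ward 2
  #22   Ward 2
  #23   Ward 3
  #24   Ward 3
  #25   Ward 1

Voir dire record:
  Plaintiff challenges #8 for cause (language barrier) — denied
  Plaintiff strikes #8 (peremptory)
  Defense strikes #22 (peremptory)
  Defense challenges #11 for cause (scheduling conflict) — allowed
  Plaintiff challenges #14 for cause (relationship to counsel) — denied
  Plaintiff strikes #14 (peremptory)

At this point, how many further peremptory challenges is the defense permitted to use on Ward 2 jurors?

2

Defense peremptories so far: #22 — 1 of 7 used, 6 left overall.
Against Ward 2: #22 — 1 used; per-ward cap 3 leaves 2.
Binding limit: min(6, 2) = 2.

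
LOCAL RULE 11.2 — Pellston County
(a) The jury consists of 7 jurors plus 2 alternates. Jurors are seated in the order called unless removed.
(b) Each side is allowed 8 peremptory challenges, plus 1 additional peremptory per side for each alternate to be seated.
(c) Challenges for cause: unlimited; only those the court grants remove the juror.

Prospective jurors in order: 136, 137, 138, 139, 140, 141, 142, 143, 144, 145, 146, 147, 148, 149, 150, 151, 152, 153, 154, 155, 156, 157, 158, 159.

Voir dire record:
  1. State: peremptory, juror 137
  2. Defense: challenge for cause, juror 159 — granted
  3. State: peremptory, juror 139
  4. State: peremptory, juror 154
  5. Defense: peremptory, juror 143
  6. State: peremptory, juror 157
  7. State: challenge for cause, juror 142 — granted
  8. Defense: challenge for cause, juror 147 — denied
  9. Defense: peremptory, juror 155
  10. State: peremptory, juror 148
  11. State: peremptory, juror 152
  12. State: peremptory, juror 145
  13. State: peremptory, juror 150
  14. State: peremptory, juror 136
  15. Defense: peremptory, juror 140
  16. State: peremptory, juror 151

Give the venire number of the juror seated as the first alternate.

Removed: #136, #137, #139, #140, #142, #143, #145, #148, #150, #151, #152, #154, #155, #157, #159. (#147 stays — for-cause denied.)
Seating in order: seats 1–7 → #138, #141, #144, #146, #147, #149, #153; alternates → #156, #158.
So alternate 1 is #156.

156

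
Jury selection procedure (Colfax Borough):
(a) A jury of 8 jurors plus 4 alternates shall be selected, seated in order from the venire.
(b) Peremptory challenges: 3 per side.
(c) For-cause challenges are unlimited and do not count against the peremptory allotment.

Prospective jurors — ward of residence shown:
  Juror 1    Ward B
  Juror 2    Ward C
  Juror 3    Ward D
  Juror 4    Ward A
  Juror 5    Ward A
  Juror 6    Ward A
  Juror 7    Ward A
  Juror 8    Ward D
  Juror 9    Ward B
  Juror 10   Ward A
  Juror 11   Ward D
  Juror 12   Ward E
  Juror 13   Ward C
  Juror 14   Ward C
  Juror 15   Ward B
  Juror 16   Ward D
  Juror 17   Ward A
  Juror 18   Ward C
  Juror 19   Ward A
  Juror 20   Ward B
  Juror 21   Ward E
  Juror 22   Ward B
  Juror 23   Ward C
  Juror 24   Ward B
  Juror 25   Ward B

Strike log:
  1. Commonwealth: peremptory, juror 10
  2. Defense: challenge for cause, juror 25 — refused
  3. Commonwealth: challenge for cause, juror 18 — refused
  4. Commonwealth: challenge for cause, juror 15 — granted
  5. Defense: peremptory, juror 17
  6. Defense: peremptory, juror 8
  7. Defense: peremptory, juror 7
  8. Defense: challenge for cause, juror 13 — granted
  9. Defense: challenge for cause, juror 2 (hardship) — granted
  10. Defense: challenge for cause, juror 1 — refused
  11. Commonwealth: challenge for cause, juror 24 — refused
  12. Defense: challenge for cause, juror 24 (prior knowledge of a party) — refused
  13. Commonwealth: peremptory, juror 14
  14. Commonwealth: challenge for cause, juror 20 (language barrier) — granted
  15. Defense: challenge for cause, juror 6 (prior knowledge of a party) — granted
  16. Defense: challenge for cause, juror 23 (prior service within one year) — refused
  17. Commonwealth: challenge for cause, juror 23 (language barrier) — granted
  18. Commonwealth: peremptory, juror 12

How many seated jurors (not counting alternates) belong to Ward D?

3

Removed: #2, #6, #7, #8, #10, #12, #13, #14, #15, #17, #20, #23.
Seated jurors 1–8: #1, #3, #4, #5, #9, #11, #16, #18 (alternates #19, #21, #22, #24 not counted).
Of those, in Ward D: #3, #11, #16 → 3.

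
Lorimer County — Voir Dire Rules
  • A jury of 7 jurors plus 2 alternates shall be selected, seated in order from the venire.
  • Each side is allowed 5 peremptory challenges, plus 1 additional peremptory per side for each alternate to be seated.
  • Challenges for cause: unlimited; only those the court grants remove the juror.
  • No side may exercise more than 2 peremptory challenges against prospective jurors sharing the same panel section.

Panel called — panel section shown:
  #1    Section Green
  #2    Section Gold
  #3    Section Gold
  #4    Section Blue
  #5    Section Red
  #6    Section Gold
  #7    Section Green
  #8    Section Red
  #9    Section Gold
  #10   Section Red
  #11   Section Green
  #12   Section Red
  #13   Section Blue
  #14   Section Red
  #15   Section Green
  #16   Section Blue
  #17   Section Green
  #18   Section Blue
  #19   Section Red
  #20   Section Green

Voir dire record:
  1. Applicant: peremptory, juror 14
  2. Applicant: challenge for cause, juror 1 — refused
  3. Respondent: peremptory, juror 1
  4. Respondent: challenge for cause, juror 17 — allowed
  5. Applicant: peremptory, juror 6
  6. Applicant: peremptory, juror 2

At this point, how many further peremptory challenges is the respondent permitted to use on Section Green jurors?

1

Respondent peremptories so far: #1 — 1 of 7 used, 6 left overall.
Against Section Green: #1 — 1 used; per-section cap 2 leaves 1.
Binding limit: min(6, 1) = 1.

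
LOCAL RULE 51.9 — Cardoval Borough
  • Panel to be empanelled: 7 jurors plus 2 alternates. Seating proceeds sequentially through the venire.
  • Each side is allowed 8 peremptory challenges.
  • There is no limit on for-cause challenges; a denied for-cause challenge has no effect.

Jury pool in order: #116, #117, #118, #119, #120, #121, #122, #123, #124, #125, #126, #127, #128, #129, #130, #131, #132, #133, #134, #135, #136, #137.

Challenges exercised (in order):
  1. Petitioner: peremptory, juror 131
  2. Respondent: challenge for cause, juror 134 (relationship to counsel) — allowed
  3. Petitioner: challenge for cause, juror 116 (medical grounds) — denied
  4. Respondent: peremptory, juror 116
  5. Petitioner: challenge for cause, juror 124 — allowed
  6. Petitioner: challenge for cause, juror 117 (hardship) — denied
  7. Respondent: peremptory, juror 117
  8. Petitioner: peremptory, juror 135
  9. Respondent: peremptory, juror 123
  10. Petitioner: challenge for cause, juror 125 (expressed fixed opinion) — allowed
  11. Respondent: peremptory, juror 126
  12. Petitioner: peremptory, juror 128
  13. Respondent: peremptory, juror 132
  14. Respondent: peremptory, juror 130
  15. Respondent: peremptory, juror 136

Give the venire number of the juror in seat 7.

129

Removed: #116, #117, #123, #124, #125, #126, #128, #130, #131, #132, #134, #135, #136.
Seating in order: seats 1–7 → #118, #119, #120, #121, #122, #127, #129; alternates → #133, #137.
So seat 7 is #129.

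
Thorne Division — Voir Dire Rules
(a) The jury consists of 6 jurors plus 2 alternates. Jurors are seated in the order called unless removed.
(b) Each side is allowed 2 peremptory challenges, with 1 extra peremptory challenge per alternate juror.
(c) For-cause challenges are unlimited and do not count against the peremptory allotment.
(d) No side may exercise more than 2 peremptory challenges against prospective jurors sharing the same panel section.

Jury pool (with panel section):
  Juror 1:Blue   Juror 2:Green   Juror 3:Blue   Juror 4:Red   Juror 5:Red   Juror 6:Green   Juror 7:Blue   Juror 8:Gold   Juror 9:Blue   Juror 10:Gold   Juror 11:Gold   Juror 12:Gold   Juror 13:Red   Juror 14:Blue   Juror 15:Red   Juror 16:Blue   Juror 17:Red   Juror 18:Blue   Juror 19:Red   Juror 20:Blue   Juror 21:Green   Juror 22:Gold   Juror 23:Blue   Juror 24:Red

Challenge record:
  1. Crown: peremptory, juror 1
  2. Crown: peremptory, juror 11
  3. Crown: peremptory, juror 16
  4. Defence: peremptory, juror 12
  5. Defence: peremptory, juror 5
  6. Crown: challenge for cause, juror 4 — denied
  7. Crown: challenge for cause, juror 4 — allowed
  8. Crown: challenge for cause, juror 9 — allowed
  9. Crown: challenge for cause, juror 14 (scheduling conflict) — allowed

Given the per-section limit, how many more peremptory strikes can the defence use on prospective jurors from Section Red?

Defence peremptories so far: #12, #5 — 2 of 4 used, 2 left overall.
Against Section Red: #5 — 1 used; per-section cap 2 leaves 1.
Binding limit: min(2, 1) = 1.

1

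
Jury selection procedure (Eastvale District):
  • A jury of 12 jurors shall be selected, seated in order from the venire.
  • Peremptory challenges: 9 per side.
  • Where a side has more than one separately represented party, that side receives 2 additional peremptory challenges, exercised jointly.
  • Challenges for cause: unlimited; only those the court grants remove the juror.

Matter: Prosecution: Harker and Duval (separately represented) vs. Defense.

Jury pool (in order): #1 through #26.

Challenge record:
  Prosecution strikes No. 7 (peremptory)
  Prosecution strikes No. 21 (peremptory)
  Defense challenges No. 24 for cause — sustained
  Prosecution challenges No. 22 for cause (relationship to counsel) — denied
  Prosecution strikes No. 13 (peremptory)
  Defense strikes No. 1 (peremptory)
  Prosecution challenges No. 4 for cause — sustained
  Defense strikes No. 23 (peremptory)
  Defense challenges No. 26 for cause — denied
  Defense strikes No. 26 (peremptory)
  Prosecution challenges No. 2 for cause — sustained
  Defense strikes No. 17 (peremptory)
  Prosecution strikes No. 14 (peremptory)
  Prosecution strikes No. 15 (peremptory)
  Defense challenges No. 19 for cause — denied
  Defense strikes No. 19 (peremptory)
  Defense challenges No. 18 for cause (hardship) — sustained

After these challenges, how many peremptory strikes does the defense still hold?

Defense allotment: 9.
Defense peremptories used: #1, #23, #26, #17, #19 — 5 (for-cause on #24, #26, #19, #18 don't count).
Remaining: 9 − 5 = 4.

4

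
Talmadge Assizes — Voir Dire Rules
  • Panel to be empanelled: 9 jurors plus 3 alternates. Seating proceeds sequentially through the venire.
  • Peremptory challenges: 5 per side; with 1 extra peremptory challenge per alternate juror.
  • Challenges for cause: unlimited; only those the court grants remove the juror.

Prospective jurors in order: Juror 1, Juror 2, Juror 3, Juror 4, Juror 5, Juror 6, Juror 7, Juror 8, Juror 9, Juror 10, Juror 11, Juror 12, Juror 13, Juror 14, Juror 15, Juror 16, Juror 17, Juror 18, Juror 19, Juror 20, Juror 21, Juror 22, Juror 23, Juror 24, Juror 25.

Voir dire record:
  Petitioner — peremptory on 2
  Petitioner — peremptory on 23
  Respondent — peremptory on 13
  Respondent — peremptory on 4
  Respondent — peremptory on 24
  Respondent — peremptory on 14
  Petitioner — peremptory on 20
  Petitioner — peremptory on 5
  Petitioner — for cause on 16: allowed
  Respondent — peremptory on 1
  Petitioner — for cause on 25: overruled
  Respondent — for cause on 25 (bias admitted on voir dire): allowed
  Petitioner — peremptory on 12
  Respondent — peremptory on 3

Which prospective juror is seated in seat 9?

Removed: #1, #2, #3, #4, #5, #12, #13, #14, #16, #20, #23, #24, #25.
Seating in order: seats 1–9 → #6, #7, #8, #9, #10, #11, #15, #17, #18; alternates → #19, #21, #22.
So seat 9 is #18.

18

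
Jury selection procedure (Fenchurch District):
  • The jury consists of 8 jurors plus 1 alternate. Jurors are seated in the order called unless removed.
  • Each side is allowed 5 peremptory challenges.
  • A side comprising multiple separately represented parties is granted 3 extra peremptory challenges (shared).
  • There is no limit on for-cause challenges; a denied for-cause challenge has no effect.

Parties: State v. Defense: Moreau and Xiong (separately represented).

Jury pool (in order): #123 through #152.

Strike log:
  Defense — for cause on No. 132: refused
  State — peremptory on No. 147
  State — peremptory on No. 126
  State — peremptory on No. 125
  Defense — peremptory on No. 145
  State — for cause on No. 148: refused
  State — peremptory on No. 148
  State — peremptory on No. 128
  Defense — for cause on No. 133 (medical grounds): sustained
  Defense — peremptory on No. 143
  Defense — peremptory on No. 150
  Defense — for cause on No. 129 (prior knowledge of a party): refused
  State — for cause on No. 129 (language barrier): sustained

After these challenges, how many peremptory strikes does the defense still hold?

Defense allotment: 5 base + 3 multi-party = 8.
Defense peremptories used: #145, #143, #150 — 3 (for-cause on #132, #133, #129 don't count).
Remaining: 8 − 3 = 5.

5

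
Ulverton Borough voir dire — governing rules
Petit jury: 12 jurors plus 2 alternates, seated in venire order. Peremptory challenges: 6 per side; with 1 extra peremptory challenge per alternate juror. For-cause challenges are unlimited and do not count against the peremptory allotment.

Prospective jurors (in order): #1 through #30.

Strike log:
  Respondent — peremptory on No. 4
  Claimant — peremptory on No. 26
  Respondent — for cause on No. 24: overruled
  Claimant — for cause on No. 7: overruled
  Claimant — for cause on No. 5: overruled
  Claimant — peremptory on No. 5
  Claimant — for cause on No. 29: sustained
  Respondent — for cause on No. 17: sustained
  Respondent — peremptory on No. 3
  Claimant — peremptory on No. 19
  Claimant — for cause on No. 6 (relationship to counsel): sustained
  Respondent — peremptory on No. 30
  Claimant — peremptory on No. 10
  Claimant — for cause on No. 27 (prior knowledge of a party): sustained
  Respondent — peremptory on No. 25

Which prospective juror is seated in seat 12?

Removed: #3, #4, #5, #6, #10, #17, #19, #25, #26, #27, #29, #30. (#7, #24 stay — for-cause denied.)
Seating in order: seats 1–12 → #1, #2, #7, #8, #9, #11, #12, #13, #14, #15, #16, #18; alternates → #20, #21.
So seat 12 is #18.

18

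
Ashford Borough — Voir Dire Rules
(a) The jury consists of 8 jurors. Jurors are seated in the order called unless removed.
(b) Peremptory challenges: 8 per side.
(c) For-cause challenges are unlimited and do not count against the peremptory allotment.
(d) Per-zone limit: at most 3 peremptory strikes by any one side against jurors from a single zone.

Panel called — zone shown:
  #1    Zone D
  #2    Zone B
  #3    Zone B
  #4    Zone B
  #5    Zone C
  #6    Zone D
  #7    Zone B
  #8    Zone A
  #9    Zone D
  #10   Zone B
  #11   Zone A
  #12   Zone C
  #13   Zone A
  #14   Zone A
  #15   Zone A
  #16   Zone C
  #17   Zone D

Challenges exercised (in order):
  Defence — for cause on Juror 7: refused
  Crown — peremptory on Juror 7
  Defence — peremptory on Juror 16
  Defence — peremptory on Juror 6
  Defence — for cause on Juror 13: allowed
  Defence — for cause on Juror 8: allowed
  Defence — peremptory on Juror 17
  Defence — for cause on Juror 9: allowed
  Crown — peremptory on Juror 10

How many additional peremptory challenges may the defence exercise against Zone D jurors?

1

Defence peremptories so far: #16, #6, #17 — 3 of 8 used, 5 left overall.
Against Zone D: #6, #17 — 2 used; per-zone cap 3 leaves 1.
Binding limit: min(5, 1) = 1.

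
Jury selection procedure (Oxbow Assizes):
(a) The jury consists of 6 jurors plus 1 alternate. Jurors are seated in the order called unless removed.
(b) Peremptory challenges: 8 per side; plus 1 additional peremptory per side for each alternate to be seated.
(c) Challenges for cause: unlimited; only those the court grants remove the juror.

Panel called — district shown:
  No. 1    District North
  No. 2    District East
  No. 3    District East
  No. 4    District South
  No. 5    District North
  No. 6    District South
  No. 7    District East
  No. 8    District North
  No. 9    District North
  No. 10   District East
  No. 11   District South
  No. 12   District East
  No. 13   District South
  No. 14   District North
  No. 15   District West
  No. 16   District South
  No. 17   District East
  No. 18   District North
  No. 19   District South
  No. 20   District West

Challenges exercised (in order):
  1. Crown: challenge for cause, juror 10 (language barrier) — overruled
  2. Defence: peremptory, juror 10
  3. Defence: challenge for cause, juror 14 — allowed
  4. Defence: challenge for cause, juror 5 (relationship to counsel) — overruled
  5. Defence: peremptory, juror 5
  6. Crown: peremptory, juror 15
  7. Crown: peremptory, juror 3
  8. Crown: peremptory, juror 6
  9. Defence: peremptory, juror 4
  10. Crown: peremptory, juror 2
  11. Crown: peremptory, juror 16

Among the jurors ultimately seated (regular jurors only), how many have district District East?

Removed: #2, #3, #4, #5, #6, #10, #14, #15, #16.
Seated jurors 1–6: #1, #7, #8, #9, #11, #12 (alternates #13 not counted).
Of those, in District East: #7, #12 → 2.

2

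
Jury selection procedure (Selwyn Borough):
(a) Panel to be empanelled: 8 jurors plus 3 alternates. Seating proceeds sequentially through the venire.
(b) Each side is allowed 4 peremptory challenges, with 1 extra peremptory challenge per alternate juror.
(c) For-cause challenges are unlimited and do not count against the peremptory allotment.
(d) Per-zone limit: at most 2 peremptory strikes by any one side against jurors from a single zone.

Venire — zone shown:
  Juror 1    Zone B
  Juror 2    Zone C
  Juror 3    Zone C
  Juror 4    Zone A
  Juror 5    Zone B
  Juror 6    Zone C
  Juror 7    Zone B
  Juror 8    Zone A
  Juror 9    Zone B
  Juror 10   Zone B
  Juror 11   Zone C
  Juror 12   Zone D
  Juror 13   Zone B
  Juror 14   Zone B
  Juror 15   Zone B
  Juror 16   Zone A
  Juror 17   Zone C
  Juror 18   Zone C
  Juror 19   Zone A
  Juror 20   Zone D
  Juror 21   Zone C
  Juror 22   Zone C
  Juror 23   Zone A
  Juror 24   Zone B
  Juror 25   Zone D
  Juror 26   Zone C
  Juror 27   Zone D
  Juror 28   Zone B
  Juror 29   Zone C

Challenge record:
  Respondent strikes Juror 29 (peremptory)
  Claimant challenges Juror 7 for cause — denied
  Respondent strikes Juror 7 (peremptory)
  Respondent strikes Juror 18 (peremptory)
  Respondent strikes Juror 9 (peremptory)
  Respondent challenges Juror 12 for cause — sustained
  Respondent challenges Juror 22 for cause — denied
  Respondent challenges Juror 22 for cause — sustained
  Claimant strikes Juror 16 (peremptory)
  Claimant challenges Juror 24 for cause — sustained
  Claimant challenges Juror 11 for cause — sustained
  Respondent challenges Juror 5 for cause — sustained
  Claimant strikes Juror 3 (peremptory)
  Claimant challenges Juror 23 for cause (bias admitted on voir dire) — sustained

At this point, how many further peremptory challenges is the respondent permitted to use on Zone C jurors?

Respondent peremptories so far: #29, #7, #18, #9 — 4 of 7 used, 3 left overall.
Against Zone C: #29, #18 — 2 used; per-zone cap 2 leaves 0.
Binding limit: min(3, 0) = 0.

0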